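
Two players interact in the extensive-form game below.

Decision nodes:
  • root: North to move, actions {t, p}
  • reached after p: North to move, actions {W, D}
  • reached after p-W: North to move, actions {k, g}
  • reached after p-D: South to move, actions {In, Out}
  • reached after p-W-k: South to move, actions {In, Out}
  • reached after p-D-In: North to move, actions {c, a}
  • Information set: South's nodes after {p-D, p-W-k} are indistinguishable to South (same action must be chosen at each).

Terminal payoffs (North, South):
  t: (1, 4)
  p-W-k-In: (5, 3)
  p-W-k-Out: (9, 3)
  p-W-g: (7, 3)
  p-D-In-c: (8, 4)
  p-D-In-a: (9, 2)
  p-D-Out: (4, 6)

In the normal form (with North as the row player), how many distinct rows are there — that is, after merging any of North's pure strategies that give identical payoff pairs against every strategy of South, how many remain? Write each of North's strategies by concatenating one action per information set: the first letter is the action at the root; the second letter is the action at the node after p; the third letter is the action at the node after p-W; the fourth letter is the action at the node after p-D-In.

5

North has 16 pure strategies: tWkc, tWka, tWgc, tWga, tDkc, tDka, tDgc, tDga, pWkc, pWka, pWgc, pWga, pDkc, pDka, pDgc, pDga. Columns: In, Out.
{tWkc, tWka, tWgc, tWga, tDkc, tDka, tDgc, tDga} → row (1,4) (1,4)
{pWkc, pWka} → row (5,3) (9,3)
{pWgc, pWga} → row (7,3) (7,3)
{pDkc, pDgc} → row (8,4) (4,6)
{pDka, pDga} → row (9,2) (4,6)
That's 5 distinct rows out of 16 strategies.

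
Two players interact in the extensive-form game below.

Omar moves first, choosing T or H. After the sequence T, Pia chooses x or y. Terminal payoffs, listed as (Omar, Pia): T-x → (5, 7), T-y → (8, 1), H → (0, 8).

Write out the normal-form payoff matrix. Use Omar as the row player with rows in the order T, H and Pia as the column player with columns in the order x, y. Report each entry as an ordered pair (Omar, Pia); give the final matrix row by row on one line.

T: (5,7) (8,1) | H: (0,8) (0,8)

Row T: x→(5,7), y→(8,1)
Row H: x→(0,8), y→(0,8)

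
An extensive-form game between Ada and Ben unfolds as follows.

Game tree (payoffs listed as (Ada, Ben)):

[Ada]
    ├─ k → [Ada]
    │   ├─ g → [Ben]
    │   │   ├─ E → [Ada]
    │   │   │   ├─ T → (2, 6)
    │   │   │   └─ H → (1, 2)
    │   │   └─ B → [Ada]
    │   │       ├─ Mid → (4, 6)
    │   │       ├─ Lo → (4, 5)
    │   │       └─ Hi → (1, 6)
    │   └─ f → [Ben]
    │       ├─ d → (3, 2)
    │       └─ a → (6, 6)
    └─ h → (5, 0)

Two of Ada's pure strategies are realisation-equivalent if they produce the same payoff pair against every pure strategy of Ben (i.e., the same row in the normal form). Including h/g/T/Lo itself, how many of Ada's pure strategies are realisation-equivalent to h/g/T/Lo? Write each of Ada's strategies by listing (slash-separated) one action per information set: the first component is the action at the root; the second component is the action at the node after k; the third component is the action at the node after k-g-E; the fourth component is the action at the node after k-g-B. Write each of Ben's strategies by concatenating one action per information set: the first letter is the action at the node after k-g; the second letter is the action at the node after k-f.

Row for h/g/T/Lo (columns Ed, Ea, Bd, Ba): (5,0) (5,0) (5,0) (5,0).
Under h/g/T/Lo, Ada's choice at the node after k and at the node after k-g-E and at the node after k-g-B can never be reached regardless of what Ben does, so varying those choices leaves every outcome unchanged.
Holding the reachable choices fixed and varying the unreachable ones freely already gives 2 × 2 × 3 = 12 equivalent strategies.
No other strategy reproduces this row, so those 12 are the full class: h/g/T/Mid, h/g/T/Lo, h/g/T/Hi, h/g/H/Mid, h/g/H/Lo, h/g/H/Hi, h/f/T/Mid, h/f/T/Lo, h/f/T/Hi, h/f/H/Mid, h/f/H/Lo, h/f/H/Hi.

12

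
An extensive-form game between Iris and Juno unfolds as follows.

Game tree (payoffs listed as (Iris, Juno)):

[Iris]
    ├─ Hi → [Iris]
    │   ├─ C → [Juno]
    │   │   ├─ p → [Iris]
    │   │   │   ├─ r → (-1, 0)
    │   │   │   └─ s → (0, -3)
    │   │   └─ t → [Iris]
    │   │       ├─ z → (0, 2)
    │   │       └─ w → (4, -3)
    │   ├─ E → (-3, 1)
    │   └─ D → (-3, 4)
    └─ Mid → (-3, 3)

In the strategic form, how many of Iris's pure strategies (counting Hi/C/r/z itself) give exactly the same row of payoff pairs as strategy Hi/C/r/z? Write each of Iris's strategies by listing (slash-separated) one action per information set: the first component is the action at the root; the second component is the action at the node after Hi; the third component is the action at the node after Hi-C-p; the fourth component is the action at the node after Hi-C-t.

Row for Hi/C/r/z (columns p, t): (-1,0) (0,2).
Every one of Iris's information sets is on the play path for some reply by Juno when Iris follows Hi/C/r/z.
Changing the action at any of them therefore changes at least one column, so only Hi/C/r/z itself gives this row.

1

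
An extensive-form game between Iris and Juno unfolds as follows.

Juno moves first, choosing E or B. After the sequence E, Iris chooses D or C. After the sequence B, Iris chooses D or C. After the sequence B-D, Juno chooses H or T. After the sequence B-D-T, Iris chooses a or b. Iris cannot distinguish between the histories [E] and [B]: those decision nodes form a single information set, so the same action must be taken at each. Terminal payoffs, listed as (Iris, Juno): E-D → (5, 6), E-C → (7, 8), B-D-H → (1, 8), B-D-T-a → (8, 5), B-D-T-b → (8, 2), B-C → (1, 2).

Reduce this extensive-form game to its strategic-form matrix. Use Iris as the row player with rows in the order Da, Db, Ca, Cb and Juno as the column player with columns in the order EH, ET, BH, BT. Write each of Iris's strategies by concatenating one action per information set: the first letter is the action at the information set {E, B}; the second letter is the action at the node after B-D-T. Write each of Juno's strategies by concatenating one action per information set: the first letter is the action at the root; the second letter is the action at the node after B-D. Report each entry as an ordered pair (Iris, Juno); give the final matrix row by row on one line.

Da: (5,6) (5,6) (1,8) (8,5) | Db: (5,6) (5,6) (1,8) (8,2) | Ca: (7,8) (7,8) (1,2) (1,2) | Cb: (7,8) (7,8) (1,2) (1,2)

           EH       ET       BH       BT
  Da    (5,6)    (5,6)    (1,8)    (8,5)
  Db    (5,6)    (5,6)    (1,8)    (8,2)
  Ca    (7,8)    (7,8)    (1,2)    (1,2)
  Cb    (7,8)    (7,8)    (1,2)    (1,2)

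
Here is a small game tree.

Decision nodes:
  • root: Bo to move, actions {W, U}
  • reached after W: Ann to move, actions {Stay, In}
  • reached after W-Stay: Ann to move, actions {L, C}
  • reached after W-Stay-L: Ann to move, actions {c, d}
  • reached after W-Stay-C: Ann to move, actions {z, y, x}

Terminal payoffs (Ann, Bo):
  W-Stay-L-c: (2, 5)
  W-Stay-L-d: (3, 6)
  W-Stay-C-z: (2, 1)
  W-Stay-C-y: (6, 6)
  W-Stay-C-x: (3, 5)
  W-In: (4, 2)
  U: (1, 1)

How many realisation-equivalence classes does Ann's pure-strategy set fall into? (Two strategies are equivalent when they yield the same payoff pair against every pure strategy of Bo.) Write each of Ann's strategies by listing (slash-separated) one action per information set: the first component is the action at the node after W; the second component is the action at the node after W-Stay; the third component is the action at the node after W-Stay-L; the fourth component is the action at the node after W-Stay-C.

Ann has 24 pure strategies: Stay/L/c/z, Stay/L/c/y, Stay/L/c/x, Stay/L/d/z, Stay/L/d/y, Stay/L/d/x, Stay/C/c/z, Stay/C/c/y, Stay/C/c/x, Stay/C/d/z, Stay/C/d/y, Stay/C/d/x, In/L/c/z, In/L/c/y, In/L/c/x, In/L/d/z, In/L/d/y, In/L/d/x, In/C/c/z, In/C/c/y, In/C/c/x, In/C/d/z, In/C/d/y, In/C/d/x. Columns: W, U.
{Stay/L/c/z, Stay/L/c/y, Stay/L/c/x} → row (2,5) (1,1)
{Stay/L/d/z, Stay/L/d/y, Stay/L/d/x} → row (3,6) (1,1)
{Stay/C/c/z, Stay/C/d/z} → row (2,1) (1,1)
{Stay/C/c/y, Stay/C/d/y} → row (6,6) (1,1)
{Stay/C/c/x, Stay/C/d/x} → row (3,5) (1,1)
{In/L/c/z, In/L/c/y, In/L/c/x, In/L/d/z, In/L/d/y, In/L/d/x, In/C/c/z, In/C/c/y, In/C/c/x, In/C/d/z, In/C/d/y, In/C/d/x} → row (4,2) (1,1)
That's 6 distinct rows out of 24 strategies.

6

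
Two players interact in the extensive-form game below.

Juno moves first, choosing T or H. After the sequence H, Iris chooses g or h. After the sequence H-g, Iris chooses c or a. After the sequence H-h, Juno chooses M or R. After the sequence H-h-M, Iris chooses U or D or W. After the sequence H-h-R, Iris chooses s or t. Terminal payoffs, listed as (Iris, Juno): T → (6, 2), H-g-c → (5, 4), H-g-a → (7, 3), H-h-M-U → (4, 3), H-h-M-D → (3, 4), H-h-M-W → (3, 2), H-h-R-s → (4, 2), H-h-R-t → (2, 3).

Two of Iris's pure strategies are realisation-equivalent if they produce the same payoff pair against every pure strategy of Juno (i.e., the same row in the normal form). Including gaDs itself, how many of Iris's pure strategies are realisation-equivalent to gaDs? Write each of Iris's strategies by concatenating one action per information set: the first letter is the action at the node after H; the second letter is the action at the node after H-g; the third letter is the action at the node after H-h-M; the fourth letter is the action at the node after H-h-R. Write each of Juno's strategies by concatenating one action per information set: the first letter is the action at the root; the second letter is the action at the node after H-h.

6

Row for gaDs (columns TM, TR, HM, HR): (6,2) (6,2) (7,3) (7,3).
Under gaDs, Iris's choice at the node after H-h-M and at the node after H-h-R can never be reached regardless of what Juno does, so varying those choices leaves every outcome unchanged.
Holding the reachable choices fixed and varying the unreachable ones freely already gives 3 × 2 = 6 equivalent strategies.
No other strategy reproduces this row, so those 6 are the full class: gaUs, gaUt, gaDs, gaDt, gaWs, gaWt.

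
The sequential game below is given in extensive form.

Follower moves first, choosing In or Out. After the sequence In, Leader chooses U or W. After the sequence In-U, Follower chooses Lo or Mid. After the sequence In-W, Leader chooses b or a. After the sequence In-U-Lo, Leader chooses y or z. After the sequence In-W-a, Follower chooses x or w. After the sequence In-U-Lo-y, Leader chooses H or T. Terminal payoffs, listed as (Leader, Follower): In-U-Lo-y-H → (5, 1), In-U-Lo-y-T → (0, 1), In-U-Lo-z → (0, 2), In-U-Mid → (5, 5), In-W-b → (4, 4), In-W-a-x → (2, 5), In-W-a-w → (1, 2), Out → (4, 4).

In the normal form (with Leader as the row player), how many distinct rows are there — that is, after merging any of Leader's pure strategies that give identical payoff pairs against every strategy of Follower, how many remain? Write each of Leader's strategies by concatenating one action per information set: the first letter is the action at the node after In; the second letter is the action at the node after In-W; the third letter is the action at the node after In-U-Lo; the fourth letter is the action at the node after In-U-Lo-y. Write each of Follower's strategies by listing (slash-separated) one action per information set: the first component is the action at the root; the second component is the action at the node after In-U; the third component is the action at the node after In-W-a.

5

Leader has 16 pure strategies: UbyH, UbyT, UbzH, UbzT, UayH, UayT, UazH, UazT, WbyH, WbyT, WbzH, WbzT, WayH, WayT, WazH, WazT. Columns: In/Lo/x, In/Lo/w, In/Mid/x, In/Mid/w, Out/Lo/x, Out/Lo/w, Out/Mid/x, Out/Mid/w.
{UbyH, UayH} → row (5,1) (5,1) (5,5) (5,5) (4,4) (4,4) (4,4) (4,4)
{UbyT, UayT} → row (0,1) (0,1) (5,5) (5,5) (4,4) (4,4) (4,4) (4,4)
{UbzH, UbzT, UazH, UazT} → row (0,2) (0,2) (5,5) (5,5) (4,4) (4,4) (4,4) (4,4)
{WbyH, WbyT, WbzH, WbzT} → row (4,4) (4,4) (4,4) (4,4) (4,4) (4,4) (4,4) (4,4)
{WayH, WayT, WazH, WazT} → row (2,5) (1,2) (2,5) (1,2) (4,4) (4,4) (4,4) (4,4)
That's 5 distinct rows out of 16 strategies.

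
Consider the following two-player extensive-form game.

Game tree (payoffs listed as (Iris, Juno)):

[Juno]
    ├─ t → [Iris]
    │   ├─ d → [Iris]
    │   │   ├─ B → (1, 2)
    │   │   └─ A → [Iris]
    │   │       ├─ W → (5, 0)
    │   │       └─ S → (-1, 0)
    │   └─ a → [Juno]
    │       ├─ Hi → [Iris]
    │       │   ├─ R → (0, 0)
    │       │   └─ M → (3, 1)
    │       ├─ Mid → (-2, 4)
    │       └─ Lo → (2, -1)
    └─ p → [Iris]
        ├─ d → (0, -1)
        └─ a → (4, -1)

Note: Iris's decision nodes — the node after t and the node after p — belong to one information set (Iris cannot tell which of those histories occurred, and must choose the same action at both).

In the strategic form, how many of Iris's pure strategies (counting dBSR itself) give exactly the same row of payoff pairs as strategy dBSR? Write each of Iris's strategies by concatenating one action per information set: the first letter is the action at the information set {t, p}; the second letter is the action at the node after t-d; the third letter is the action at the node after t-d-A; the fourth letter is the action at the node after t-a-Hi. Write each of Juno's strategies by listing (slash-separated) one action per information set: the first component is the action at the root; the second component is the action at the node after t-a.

4

Row for dBSR (columns t/Hi, t/Mid, t/Lo, p/Hi, p/Mid, p/Lo): (1,2) (1,2) (1,2) (0,-1) (0,-1) (0,-1).
Under dBSR, Iris's choice at the node after t-d-A and at the node after t-a-Hi can never be reached regardless of what Juno does, so varying those choices leaves every outcome unchanged.
Holding the reachable choices fixed and varying the unreachable ones freely already gives 2 × 2 = 4 equivalent strategies.
No other strategy reproduces this row, so those 4 are the full class: dBWR, dBWM, dBSR, dBSM.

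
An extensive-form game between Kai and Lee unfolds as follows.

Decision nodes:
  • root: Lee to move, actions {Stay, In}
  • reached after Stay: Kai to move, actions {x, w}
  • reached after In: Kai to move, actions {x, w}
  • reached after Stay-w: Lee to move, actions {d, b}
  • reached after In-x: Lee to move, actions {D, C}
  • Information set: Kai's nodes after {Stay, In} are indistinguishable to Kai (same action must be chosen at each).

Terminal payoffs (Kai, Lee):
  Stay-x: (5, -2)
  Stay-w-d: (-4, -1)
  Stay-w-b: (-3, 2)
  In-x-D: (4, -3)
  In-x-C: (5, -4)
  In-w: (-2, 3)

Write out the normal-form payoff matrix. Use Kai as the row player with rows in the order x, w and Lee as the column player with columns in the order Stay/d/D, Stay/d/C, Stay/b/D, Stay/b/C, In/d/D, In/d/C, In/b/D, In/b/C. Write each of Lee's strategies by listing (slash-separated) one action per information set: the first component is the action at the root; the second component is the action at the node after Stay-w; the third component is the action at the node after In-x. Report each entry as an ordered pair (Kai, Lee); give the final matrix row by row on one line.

x: (5,-2) (5,-2) (5,-2) (5,-2) (4,-3) (5,-4) (4,-3) (5,-4) | w: (-4,-1) (-4,-1) (-3,2) (-3,2) (-2,3) (-2,3) (-2,3) (-2,3)

      Stay/d/D  Stay/d/C  Stay/b/D  Stay/b/C   In/d/D   In/d/C   In/b/D   In/b/C
   x   (5,-2)   (5,-2)   (5,-2)   (5,-2)   (4,-3)   (5,-4)   (4,-3)   (5,-4)
   w  (-4,-1)  (-4,-1)   (-3,2)   (-3,2)   (-2,3)   (-2,3)   (-2,3)   (-2,3)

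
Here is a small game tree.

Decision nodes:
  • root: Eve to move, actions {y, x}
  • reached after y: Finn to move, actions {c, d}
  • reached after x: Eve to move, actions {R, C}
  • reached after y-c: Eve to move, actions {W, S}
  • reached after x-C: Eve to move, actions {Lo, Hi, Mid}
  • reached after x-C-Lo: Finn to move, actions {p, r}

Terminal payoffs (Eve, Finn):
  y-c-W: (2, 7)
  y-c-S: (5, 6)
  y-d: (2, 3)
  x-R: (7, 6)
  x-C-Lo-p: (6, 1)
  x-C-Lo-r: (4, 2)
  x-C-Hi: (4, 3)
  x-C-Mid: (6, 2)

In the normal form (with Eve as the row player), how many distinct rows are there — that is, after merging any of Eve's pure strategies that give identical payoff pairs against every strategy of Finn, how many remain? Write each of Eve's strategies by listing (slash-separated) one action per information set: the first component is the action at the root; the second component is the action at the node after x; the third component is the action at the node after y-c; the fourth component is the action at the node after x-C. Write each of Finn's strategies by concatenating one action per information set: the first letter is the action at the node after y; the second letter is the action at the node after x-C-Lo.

Eve has 24 pure strategies: y/R/W/Lo, y/R/W/Hi, y/R/W/Mid, y/R/S/Lo, y/R/S/Hi, y/R/S/Mid, y/C/W/Lo, y/C/W/Hi, y/C/W/Mid, y/C/S/Lo, y/C/S/Hi, y/C/S/Mid, x/R/W/Lo, x/R/W/Hi, x/R/W/Mid, x/R/S/Lo, x/R/S/Hi, x/R/S/Mid, x/C/W/Lo, x/C/W/Hi, x/C/W/Mid, x/C/S/Lo, x/C/S/Hi, x/C/S/Mid. Columns: cp, cr, dp, dr.
{y/R/W/Lo, y/R/W/Hi, y/R/W/Mid, y/C/W/Lo, y/C/W/Hi, y/C/W/Mid} → row (2,7) (2,7) (2,3) (2,3)
{y/R/S/Lo, y/R/S/Hi, y/R/S/Mid, y/C/S/Lo, y/C/S/Hi, y/C/S/Mid} → row (5,6) (5,6) (2,3) (2,3)
{x/R/W/Lo, x/R/W/Hi, x/R/W/Mid, x/R/S/Lo, x/R/S/Hi, x/R/S/Mid} → row (7,6) (7,6) (7,6) (7,6)
{x/C/W/Lo, x/C/S/Lo} → row (6,1) (4,2) (6,1) (4,2)
{x/C/W/Hi, x/C/S/Hi} → row (4,3) (4,3) (4,3) (4,3)
{x/C/W/Mid, x/C/S/Mid} → row (6,2) (6,2) (6,2) (6,2)
That's 6 distinct rows out of 24 strategies.

6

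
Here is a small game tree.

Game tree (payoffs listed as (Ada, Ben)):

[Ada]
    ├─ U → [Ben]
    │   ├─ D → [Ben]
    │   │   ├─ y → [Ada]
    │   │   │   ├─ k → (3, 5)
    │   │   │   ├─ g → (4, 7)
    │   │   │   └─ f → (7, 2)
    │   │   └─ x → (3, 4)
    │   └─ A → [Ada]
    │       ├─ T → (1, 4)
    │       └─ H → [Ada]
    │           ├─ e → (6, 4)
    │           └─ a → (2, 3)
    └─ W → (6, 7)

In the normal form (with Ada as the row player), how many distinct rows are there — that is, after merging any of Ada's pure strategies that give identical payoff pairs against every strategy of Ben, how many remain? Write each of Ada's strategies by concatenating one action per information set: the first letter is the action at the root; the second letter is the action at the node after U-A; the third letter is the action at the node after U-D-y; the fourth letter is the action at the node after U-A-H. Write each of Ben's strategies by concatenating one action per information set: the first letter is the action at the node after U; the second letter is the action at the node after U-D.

Ada has 24 pure strategies: UTke, UTka, UTge, UTga, UTfe, UTfa, UHke, UHka, UHge, UHga, UHfe, UHfa, WTke, WTka, WTge, WTga, WTfe, WTfa, WHke, WHka, WHge, WHga, WHfe, WHfa. Columns: Dy, Dx, Ay, Ax.
{UTke, UTka} → row (3,5) (3,4) (1,4) (1,4)
{UTge, UTga} → row (4,7) (3,4) (1,4) (1,4)
{UTfe, UTfa} → row (7,2) (3,4) (1,4) (1,4)
{UHke} → row (3,5) (3,4) (6,4) (6,4)
{UHka} → row (3,5) (3,4) (2,3) (2,3)
{UHge} → row (4,7) (3,4) (6,4) (6,4)
{UHga} → row (4,7) (3,4) (2,3) (2,3)
{UHfe} → row (7,2) (3,4) (6,4) (6,4)
{UHfa} → row (7,2) (3,4) (2,3) (2,3)
{WTke, WTka, WTge, WTga, WTfe, WTfa, WHke, WHka, WHge, WHga, WHfe, WHfa} → row (6,7) (6,7) (6,7) (6,7)
That's 10 distinct rows out of 24 strategies.

10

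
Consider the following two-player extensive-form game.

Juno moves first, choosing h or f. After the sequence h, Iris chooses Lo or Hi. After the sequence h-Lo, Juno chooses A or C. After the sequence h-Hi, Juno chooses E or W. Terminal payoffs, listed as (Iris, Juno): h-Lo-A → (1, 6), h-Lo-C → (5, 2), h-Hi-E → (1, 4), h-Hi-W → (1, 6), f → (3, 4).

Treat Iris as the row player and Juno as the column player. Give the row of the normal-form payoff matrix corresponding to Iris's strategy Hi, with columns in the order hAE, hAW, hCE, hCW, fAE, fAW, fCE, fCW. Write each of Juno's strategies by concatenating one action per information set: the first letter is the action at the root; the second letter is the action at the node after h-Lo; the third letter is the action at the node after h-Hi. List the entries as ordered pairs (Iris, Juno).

vs hAE: Juno plays h → Iris plays Hi at [h] → Juno plays E at [h-Hi] → (1, 4)
vs hAW: Juno plays h → Iris plays Hi at [h] → Juno plays W at [h-Hi] → (1, 6)
vs hCE: Juno plays h → Iris plays Hi at [h] → Juno plays E at [h-Hi] → (1, 4)
vs hCW: Juno plays h → Iris plays Hi at [h] → Juno plays W at [h-Hi] → (1, 6)
vs fAE: Juno plays f → (3, 4)
vs fAW: Juno plays f → (3, 4)
vs fCE: Juno plays f → (3, 4)
vs fCW: Juno plays f → (3, 4)

(1,4) (1,6) (1,4) (1,6) (3,4) (3,4) (3,4) (3,4)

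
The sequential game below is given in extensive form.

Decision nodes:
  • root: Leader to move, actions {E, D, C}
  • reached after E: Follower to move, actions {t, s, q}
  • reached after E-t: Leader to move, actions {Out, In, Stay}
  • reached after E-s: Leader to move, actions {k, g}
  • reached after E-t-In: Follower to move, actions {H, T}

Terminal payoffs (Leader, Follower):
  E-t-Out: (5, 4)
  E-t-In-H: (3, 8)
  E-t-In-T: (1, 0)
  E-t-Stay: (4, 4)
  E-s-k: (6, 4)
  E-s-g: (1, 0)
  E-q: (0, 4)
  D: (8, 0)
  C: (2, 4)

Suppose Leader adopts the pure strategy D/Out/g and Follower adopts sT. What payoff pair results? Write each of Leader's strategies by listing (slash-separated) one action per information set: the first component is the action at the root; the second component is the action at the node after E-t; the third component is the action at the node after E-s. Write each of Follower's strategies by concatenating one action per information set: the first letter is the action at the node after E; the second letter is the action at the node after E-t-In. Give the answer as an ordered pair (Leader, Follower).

(8, 0)

Trace the play path from the root:
  Leader plays D
→ terminal payoff (8, 0).
(Leader's choice at the node after E-t is never reached on this path, so it doesn't affect the outcome.)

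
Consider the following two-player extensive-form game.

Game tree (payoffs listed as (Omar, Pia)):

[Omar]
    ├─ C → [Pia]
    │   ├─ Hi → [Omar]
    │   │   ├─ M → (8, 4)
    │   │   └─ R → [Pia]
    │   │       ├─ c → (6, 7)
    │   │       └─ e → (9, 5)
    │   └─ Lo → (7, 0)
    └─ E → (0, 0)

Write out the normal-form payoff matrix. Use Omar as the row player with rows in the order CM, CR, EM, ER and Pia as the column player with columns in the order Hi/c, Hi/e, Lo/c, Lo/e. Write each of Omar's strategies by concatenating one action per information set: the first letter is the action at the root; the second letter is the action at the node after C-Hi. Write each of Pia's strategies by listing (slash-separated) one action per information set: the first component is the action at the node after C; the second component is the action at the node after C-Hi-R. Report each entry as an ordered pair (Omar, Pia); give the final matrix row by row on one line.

CM: (8,4) (8,4) (7,0) (7,0) | CR: (6,7) (9,5) (7,0) (7,0) | EM: (0,0) (0,0) (0,0) (0,0) | ER: (0,0) (0,0) (0,0) (0,0)

Row CM: Hi/c→(8,4), Hi/e→(8,4), Lo/c→(7,0), Lo/e→(7,0)
Row CR: Hi/c→(6,7), Hi/e→(9,5), Lo/c→(7,0), Lo/e→(7,0)
Row EM: Hi/c→(0,0), Hi/e→(0,0), Lo/c→(0,0), Lo/e→(0,0)
Row ER: Hi/c→(0,0), Hi/e→(0,0), Lo/c→(0,0), Lo/e→(0,0)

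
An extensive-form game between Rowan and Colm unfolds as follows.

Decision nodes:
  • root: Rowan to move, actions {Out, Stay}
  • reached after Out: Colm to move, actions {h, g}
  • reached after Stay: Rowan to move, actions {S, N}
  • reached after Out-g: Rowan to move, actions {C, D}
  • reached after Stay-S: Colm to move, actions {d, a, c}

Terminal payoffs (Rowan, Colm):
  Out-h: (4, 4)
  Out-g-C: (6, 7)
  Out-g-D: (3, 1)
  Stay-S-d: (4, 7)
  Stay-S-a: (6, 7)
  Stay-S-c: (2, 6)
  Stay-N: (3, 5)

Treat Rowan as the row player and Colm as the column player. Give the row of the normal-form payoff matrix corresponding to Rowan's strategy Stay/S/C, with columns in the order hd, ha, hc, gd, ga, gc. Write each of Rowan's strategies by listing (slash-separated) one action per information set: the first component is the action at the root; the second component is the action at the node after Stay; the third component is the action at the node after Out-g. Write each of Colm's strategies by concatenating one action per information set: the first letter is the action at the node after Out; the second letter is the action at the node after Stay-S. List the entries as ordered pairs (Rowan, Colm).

vs hd: Rowan plays Stay → Rowan plays S at [Stay] → Colm plays d at [Stay-S] → (4, 7)
vs ha: Rowan plays Stay → Rowan plays S at [Stay] → Colm plays a at [Stay-S] → (6, 7)
vs hc: Rowan plays Stay → Rowan plays S at [Stay] → Colm plays c at [Stay-S] → (2, 6)
vs gd: Rowan plays Stay → Rowan plays S at [Stay] → Colm plays d at [Stay-S] → (4, 7)
vs ga: Rowan plays Stay → Rowan plays S at [Stay] → Colm plays a at [Stay-S] → (6, 7)
vs gc: Rowan plays Stay → Rowan plays S at [Stay] → Colm plays c at [Stay-S] → (2, 6)

(4,7) (6,7) (2,6) (4,7) (6,7) (2,6)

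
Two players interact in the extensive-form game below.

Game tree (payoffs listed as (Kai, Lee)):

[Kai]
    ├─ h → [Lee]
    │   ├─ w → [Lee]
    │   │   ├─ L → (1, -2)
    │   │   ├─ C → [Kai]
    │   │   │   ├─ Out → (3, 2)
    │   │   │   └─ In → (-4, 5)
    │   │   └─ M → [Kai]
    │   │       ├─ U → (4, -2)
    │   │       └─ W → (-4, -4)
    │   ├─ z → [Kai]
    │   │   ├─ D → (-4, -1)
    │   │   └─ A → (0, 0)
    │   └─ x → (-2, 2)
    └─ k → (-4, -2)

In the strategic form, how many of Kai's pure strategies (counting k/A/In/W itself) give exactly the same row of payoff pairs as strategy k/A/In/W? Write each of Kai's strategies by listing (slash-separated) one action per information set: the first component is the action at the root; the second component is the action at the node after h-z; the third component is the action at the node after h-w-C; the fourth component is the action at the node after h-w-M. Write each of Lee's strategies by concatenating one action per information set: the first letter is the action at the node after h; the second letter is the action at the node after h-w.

8

Row for k/A/In/W (columns wL, wC, wM, zL, zC, zM, xL, xC, xM): (-4,-2) (-4,-2) (-4,-2) (-4,-2) (-4,-2) (-4,-2) (-4,-2) (-4,-2) (-4,-2).
Under k/A/In/W, Kai's choice at the node after h-z and at the node after h-w-C and at the node after h-w-M can never be reached regardless of what Lee does, so varying those choices leaves every outcome unchanged.
Holding the reachable choices fixed and varying the unreachable ones freely already gives 2 × 2 × 2 = 8 equivalent strategies.
No other strategy reproduces this row, so those 8 are the full class: k/D/Out/U, k/D/Out/W, k/D/In/U, k/D/In/W, k/A/Out/U, k/A/Out/W, k/A/In/U, k/A/In/W.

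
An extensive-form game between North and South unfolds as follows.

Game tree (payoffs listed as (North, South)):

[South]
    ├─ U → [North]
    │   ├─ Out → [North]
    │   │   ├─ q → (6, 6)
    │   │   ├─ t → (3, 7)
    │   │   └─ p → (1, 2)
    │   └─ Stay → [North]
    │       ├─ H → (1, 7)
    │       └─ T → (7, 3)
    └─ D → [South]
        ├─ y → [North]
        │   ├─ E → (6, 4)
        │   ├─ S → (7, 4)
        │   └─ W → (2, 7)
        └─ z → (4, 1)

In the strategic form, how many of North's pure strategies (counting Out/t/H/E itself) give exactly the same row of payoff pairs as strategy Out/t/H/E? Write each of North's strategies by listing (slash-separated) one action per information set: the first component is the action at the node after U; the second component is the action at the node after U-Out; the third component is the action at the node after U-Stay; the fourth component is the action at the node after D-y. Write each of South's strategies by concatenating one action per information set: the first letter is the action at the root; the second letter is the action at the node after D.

2

Row for Out/t/H/E (columns Uy, Uz, Dy, Dz): (3,7) (3,7) (6,4) (4,1).
Under Out/t/H/E, North's choice at the node after U-Stay can never be reached regardless of what South does, so varying those choices leaves every outcome unchanged.
Holding the reachable choices fixed and varying the unreachable one freely already gives 2 equivalent strategies.
No other strategy reproduces this row, so those 2 are the full class: Out/t/H/E, Out/t/T/E.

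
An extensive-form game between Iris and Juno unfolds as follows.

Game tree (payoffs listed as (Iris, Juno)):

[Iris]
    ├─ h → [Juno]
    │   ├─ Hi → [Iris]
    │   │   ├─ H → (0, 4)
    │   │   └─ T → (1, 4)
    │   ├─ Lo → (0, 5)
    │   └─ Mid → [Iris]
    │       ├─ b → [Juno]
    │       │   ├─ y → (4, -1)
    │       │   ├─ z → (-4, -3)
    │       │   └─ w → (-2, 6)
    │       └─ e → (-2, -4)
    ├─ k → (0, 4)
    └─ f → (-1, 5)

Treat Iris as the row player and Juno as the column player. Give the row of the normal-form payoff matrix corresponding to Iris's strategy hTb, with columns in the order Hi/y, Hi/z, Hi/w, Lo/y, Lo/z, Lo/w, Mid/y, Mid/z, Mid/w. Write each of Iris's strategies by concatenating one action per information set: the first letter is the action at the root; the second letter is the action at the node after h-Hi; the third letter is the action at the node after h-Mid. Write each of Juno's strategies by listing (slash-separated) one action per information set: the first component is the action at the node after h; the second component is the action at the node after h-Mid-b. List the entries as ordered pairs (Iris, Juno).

vs Hi/y: Iris plays h → Juno plays Hi at [h] → Iris plays T at [h-Hi] → (1, 4)
vs Hi/z: Iris plays h → Juno plays Hi at [h] → Iris plays T at [h-Hi] → (1, 4)
vs Hi/w: Iris plays h → Juno plays Hi at [h] → Iris plays T at [h-Hi] → (1, 4)
vs Lo/y: Iris plays h → Juno plays Lo at [h] → (0, 5)
vs Lo/z: Iris plays h → Juno plays Lo at [h] → (0, 5)
vs Lo/w: Iris plays h → Juno plays Lo at [h] → (0, 5)
vs Mid/y: Iris plays h → Juno plays Mid at [h] → Iris plays b at [h-Mid] → Juno plays y at [h-Mid-b] → (4, -1)
vs Mid/z: Iris plays h → Juno plays Mid at [h] → Iris plays b at [h-Mid] → Juno plays z at [h-Mid-b] → (-4, -3)
vs Mid/w: Iris plays h → Juno plays Mid at [h] → Iris plays b at [h-Mid] → Juno plays w at [h-Mid-b] → (-2, 6)

(1,4) (1,4) (1,4) (0,5) (0,5) (0,5) (4,-1) (-4,-3) (-2,6)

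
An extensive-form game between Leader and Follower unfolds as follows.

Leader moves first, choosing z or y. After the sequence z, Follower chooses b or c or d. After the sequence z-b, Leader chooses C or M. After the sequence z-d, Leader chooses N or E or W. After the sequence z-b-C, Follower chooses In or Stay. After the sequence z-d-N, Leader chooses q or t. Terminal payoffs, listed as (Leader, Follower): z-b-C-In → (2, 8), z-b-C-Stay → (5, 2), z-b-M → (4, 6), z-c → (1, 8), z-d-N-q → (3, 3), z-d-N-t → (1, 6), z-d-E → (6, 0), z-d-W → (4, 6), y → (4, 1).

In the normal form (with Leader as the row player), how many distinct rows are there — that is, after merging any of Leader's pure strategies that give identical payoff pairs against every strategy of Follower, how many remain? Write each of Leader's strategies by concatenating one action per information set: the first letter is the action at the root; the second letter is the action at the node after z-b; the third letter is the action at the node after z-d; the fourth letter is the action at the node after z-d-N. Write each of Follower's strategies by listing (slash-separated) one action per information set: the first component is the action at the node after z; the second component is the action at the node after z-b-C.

Leader has 24 pure strategies: zCNq, zCNt, zCEq, zCEt, zCWq, zCWt, zMNq, zMNt, zMEq, zMEt, zMWq, zMWt, yCNq, yCNt, yCEq, yCEt, yCWq, yCWt, yMNq, yMNt, yMEq, yMEt, yMWq, yMWt. Columns: b/In, b/Stay, c/In, c/Stay, d/In, d/Stay.
{zCNq} → row (2,8) (5,2) (1,8) (1,8) (3,3) (3,3)
{zCNt} → row (2,8) (5,2) (1,8) (1,8) (1,6) (1,6)
{zCEq, zCEt} → row (2,8) (5,2) (1,8) (1,8) (6,0) (6,0)
{zCWq, zCWt} → row (2,8) (5,2) (1,8) (1,8) (4,6) (4,6)
{zMNq} → row (4,6) (4,6) (1,8) (1,8) (3,3) (3,3)
{zMNt} → row (4,6) (4,6) (1,8) (1,8) (1,6) (1,6)
{zMEq, zMEt} → row (4,6) (4,6) (1,8) (1,8) (6,0) (6,0)
{zMWq, zMWt} → row (4,6) (4,6) (1,8) (1,8) (4,6) (4,6)
{yCNq, yCNt, yCEq, yCEt, yCWq, yCWt, yMNq, yMNt, yMEq, yMEt, yMWq, yMWt} → row (4,1) (4,1) (4,1) (4,1) (4,1) (4,1)
That's 9 distinct rows out of 24 strategies.

9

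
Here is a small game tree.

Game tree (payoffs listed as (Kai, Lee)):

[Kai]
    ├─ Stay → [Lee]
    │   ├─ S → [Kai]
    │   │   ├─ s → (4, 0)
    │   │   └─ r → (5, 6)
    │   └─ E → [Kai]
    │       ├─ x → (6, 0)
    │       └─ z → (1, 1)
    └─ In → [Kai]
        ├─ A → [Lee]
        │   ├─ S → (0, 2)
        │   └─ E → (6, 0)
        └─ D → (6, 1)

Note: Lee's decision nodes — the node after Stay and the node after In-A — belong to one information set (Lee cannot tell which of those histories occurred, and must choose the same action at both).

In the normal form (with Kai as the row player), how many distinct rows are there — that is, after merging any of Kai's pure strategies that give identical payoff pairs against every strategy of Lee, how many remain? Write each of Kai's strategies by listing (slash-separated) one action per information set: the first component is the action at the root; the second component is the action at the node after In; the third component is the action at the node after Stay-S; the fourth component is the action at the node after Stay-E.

Kai has 16 pure strategies: Stay/A/s/x, Stay/A/s/z, Stay/A/r/x, Stay/A/r/z, Stay/D/s/x, Stay/D/s/z, Stay/D/r/x, Stay/D/r/z, In/A/s/x, In/A/s/z, In/A/r/x, In/A/r/z, In/D/s/x, In/D/s/z, In/D/r/x, In/D/r/z. Columns: S, E.
{Stay/A/s/x, Stay/D/s/x} → row (4,0) (6,0)
{Stay/A/s/z, Stay/D/s/z} → row (4,0) (1,1)
{Stay/A/r/x, Stay/D/r/x} → row (5,6) (6,0)
{Stay/A/r/z, Stay/D/r/z} → row (5,6) (1,1)
{In/A/s/x, In/A/s/z, In/A/r/x, In/A/r/z} → row (0,2) (6,0)
{In/D/s/x, In/D/s/z, In/D/r/x, In/D/r/z} → row (6,1) (6,1)
That's 6 distinct rows out of 16 strategies.

6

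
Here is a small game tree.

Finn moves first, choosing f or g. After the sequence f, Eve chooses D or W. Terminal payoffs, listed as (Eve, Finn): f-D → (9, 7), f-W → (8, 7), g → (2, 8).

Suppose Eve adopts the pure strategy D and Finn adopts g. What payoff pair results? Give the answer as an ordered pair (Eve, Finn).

(2, 8)

Trace the play path from the root:
  Finn plays g
→ terminal payoff (2, 8).
(Eve's choice at the node after f is never reached on this path, so it doesn't affect the outcome.)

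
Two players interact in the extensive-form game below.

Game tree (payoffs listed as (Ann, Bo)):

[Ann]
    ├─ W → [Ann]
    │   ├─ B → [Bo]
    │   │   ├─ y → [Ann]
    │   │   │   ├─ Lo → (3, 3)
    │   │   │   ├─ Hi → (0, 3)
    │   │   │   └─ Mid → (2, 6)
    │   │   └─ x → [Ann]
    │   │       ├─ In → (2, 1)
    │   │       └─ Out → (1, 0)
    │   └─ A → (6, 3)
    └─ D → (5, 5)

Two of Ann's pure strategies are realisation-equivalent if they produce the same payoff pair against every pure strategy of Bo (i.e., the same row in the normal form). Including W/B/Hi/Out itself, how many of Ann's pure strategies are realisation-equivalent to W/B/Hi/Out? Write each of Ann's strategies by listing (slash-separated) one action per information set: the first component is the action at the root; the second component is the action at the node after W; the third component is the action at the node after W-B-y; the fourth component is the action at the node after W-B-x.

Row for W/B/Hi/Out (columns y, x): (0,3) (1,0).
Every one of Ann's information sets is on the play path for some reply by Bo when Ann follows W/B/Hi/Out.
Changing the action at any of them therefore changes at least one column, so only W/B/Hi/Out itself gives this row.

1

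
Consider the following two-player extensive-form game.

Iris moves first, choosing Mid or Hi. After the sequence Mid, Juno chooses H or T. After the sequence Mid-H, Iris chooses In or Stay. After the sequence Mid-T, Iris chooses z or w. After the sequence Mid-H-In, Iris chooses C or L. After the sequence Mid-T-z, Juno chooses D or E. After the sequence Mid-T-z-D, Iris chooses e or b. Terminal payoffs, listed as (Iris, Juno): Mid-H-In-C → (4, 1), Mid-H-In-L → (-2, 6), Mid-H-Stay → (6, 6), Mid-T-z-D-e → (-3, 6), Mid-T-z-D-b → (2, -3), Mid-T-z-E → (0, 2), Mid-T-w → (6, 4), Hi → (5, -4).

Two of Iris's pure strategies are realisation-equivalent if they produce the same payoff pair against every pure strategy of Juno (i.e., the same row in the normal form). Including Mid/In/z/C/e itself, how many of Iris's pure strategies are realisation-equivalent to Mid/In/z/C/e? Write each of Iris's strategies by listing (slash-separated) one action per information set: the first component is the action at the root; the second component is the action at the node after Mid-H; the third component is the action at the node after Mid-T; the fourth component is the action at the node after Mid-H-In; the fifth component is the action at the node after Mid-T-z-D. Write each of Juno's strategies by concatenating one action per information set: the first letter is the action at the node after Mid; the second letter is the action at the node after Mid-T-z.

1

Row for Mid/In/z/C/e (columns HD, HE, TD, TE): (4,1) (4,1) (-3,6) (0,2).
Every one of Iris's information sets is on the play path for some reply by Juno when Iris follows Mid/In/z/C/e.
Changing the action at any of them therefore changes at least one column, so only Mid/In/z/C/e itself gives this row.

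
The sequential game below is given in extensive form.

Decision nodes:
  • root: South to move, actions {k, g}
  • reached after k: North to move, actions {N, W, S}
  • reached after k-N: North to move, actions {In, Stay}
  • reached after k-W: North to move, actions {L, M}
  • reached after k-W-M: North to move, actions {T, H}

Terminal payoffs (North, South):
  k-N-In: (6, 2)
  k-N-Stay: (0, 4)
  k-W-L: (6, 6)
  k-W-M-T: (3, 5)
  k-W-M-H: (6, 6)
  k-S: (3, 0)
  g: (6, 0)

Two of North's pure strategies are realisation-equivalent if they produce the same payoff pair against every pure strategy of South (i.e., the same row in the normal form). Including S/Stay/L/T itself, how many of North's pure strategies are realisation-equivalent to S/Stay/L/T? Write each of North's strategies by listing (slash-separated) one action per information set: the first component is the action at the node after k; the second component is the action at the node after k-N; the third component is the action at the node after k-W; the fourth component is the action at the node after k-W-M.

Row for S/Stay/L/T (columns k, g): (3,0) (6,0).
Under S/Stay/L/T, North's choice at the node after k-N and at the node after k-W and at the node after k-W-M can never be reached regardless of what South does, so varying those choices leaves every outcome unchanged.
Holding the reachable choices fixed and varying the unreachable ones freely already gives 2 × 2 × 2 = 8 equivalent strategies.
No other strategy reproduces this row, so those 8 are the full class: S/In/L/T, S/In/L/H, S/In/M/T, S/In/M/H, S/Stay/L/T, S/Stay/L/H, S/Stay/M/T, S/Stay/M/H.

8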